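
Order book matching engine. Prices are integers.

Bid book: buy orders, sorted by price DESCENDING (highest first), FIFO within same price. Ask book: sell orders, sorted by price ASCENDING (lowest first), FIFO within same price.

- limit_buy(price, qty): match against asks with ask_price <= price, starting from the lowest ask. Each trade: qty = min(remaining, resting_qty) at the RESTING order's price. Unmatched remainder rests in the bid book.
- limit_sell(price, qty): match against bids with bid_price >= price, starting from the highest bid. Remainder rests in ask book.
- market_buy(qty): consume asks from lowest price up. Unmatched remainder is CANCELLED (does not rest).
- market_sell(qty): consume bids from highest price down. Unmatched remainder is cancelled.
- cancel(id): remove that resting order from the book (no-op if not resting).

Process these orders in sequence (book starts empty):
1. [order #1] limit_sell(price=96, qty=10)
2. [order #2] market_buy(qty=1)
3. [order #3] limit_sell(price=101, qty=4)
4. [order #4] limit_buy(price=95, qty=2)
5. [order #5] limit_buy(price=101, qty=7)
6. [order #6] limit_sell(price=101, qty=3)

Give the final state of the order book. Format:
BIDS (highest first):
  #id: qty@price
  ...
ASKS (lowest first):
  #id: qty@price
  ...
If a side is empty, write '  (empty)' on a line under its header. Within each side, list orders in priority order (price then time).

After op 1 [order #1] limit_sell(price=96, qty=10): fills=none; bids=[-] asks=[#1:10@96]
After op 2 [order #2] market_buy(qty=1): fills=#2x#1:1@96; bids=[-] asks=[#1:9@96]
After op 3 [order #3] limit_sell(price=101, qty=4): fills=none; bids=[-] asks=[#1:9@96 #3:4@101]
After op 4 [order #4] limit_buy(price=95, qty=2): fills=none; bids=[#4:2@95] asks=[#1:9@96 #3:4@101]
After op 5 [order #5] limit_buy(price=101, qty=7): fills=#5x#1:7@96; bids=[#4:2@95] asks=[#1:2@96 #3:4@101]
After op 6 [order #6] limit_sell(price=101, qty=3): fills=none; bids=[#4:2@95] asks=[#1:2@96 #3:4@101 #6:3@101]

Answer: BIDS (highest first):
  #4: 2@95
ASKS (lowest first):
  #1: 2@96
  #3: 4@101
  #6: 3@101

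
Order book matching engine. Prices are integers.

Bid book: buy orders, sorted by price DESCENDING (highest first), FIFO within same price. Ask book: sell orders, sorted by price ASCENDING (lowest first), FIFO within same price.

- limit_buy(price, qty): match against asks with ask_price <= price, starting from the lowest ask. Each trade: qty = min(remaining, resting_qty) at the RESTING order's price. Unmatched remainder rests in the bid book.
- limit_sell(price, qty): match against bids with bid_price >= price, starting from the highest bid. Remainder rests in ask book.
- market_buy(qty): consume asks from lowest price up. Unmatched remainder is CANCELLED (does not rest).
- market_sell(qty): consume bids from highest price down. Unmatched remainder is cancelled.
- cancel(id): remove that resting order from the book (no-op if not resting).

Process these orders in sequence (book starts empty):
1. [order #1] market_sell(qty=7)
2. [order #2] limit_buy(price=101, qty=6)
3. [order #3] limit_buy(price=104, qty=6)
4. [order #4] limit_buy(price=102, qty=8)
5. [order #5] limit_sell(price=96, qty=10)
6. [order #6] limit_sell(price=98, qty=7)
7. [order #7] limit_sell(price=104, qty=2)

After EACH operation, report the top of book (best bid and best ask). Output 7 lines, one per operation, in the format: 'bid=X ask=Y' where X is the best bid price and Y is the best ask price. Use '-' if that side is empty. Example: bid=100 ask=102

Answer: bid=- ask=-
bid=101 ask=-
bid=104 ask=-
bid=104 ask=-
bid=102 ask=-
bid=101 ask=-
bid=101 ask=104

Derivation:
After op 1 [order #1] market_sell(qty=7): fills=none; bids=[-] asks=[-]
After op 2 [order #2] limit_buy(price=101, qty=6): fills=none; bids=[#2:6@101] asks=[-]
After op 3 [order #3] limit_buy(price=104, qty=6): fills=none; bids=[#3:6@104 #2:6@101] asks=[-]
After op 4 [order #4] limit_buy(price=102, qty=8): fills=none; bids=[#3:6@104 #4:8@102 #2:6@101] asks=[-]
After op 5 [order #5] limit_sell(price=96, qty=10): fills=#3x#5:6@104 #4x#5:4@102; bids=[#4:4@102 #2:6@101] asks=[-]
After op 6 [order #6] limit_sell(price=98, qty=7): fills=#4x#6:4@102 #2x#6:3@101; bids=[#2:3@101] asks=[-]
After op 7 [order #7] limit_sell(price=104, qty=2): fills=none; bids=[#2:3@101] asks=[#7:2@104]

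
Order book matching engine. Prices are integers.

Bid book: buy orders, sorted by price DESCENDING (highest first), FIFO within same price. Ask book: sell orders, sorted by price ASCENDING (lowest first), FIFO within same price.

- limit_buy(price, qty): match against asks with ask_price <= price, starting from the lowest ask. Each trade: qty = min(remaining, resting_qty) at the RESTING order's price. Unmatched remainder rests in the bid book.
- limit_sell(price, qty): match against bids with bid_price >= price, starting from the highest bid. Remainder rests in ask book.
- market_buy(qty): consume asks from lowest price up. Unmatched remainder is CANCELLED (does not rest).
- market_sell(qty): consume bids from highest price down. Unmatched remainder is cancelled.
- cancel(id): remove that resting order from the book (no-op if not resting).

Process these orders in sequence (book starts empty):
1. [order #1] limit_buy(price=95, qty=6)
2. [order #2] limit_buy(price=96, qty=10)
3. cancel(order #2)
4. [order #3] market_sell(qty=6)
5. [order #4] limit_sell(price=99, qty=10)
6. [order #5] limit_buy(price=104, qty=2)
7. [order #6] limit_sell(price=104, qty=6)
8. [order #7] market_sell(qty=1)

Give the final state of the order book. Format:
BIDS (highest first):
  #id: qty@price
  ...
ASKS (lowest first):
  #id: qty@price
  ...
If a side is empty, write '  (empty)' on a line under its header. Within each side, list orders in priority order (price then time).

Answer: BIDS (highest first):
  (empty)
ASKS (lowest first):
  #4: 8@99
  #6: 6@104

Derivation:
After op 1 [order #1] limit_buy(price=95, qty=6): fills=none; bids=[#1:6@95] asks=[-]
After op 2 [order #2] limit_buy(price=96, qty=10): fills=none; bids=[#2:10@96 #1:6@95] asks=[-]
After op 3 cancel(order #2): fills=none; bids=[#1:6@95] asks=[-]
After op 4 [order #3] market_sell(qty=6): fills=#1x#3:6@95; bids=[-] asks=[-]
After op 5 [order #4] limit_sell(price=99, qty=10): fills=none; bids=[-] asks=[#4:10@99]
After op 6 [order #5] limit_buy(price=104, qty=2): fills=#5x#4:2@99; bids=[-] asks=[#4:8@99]
After op 7 [order #6] limit_sell(price=104, qty=6): fills=none; bids=[-] asks=[#4:8@99 #6:6@104]
After op 8 [order #7] market_sell(qty=1): fills=none; bids=[-] asks=[#4:8@99 #6:6@104]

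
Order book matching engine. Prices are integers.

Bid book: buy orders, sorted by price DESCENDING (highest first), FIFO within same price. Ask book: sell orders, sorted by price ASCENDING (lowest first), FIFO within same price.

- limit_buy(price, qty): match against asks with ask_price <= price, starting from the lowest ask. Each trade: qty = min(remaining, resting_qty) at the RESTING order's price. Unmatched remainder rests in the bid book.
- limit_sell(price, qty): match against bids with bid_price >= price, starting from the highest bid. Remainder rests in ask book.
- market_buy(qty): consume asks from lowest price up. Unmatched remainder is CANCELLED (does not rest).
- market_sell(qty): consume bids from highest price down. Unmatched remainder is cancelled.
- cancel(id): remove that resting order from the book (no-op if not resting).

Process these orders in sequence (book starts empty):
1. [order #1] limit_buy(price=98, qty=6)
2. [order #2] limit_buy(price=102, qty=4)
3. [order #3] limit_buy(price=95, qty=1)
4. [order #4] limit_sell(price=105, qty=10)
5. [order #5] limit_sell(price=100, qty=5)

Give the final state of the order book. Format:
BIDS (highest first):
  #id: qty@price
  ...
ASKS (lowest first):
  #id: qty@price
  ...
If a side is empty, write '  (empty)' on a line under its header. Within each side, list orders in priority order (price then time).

Answer: BIDS (highest first):
  #1: 6@98
  #3: 1@95
ASKS (lowest first):
  #5: 1@100
  #4: 10@105

Derivation:
After op 1 [order #1] limit_buy(price=98, qty=6): fills=none; bids=[#1:6@98] asks=[-]
After op 2 [order #2] limit_buy(price=102, qty=4): fills=none; bids=[#2:4@102 #1:6@98] asks=[-]
After op 3 [order #3] limit_buy(price=95, qty=1): fills=none; bids=[#2:4@102 #1:6@98 #3:1@95] asks=[-]
After op 4 [order #4] limit_sell(price=105, qty=10): fills=none; bids=[#2:4@102 #1:6@98 #3:1@95] asks=[#4:10@105]
After op 5 [order #5] limit_sell(price=100, qty=5): fills=#2x#5:4@102; bids=[#1:6@98 #3:1@95] asks=[#5:1@100 #4:10@105]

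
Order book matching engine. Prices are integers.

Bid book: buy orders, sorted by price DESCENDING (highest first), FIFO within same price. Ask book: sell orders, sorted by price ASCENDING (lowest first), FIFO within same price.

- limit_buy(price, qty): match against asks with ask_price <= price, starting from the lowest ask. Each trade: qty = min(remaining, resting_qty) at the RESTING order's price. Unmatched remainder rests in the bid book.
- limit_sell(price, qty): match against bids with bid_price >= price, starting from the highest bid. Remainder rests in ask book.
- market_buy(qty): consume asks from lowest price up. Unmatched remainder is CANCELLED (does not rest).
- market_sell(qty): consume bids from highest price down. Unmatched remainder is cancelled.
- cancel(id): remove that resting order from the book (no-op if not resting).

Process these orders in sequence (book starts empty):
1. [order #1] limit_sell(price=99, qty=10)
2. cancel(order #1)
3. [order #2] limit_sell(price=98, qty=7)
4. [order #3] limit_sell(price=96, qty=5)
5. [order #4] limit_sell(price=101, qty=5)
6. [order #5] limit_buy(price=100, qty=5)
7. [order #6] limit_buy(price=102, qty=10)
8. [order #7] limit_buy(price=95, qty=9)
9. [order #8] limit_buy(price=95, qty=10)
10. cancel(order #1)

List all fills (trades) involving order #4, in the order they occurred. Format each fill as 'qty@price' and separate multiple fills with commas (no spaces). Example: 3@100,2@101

Answer: 3@101

Derivation:
After op 1 [order #1] limit_sell(price=99, qty=10): fills=none; bids=[-] asks=[#1:10@99]
After op 2 cancel(order #1): fills=none; bids=[-] asks=[-]
After op 3 [order #2] limit_sell(price=98, qty=7): fills=none; bids=[-] asks=[#2:7@98]
After op 4 [order #3] limit_sell(price=96, qty=5): fills=none; bids=[-] asks=[#3:5@96 #2:7@98]
After op 5 [order #4] limit_sell(price=101, qty=5): fills=none; bids=[-] asks=[#3:5@96 #2:7@98 #4:5@101]
After op 6 [order #5] limit_buy(price=100, qty=5): fills=#5x#3:5@96; bids=[-] asks=[#2:7@98 #4:5@101]
After op 7 [order #6] limit_buy(price=102, qty=10): fills=#6x#2:7@98 #6x#4:3@101; bids=[-] asks=[#4:2@101]
After op 8 [order #7] limit_buy(price=95, qty=9): fills=none; bids=[#7:9@95] asks=[#4:2@101]
After op 9 [order #8] limit_buy(price=95, qty=10): fills=none; bids=[#7:9@95 #8:10@95] asks=[#4:2@101]
After op 10 cancel(order #1): fills=none; bids=[#7:9@95 #8:10@95] asks=[#4:2@101]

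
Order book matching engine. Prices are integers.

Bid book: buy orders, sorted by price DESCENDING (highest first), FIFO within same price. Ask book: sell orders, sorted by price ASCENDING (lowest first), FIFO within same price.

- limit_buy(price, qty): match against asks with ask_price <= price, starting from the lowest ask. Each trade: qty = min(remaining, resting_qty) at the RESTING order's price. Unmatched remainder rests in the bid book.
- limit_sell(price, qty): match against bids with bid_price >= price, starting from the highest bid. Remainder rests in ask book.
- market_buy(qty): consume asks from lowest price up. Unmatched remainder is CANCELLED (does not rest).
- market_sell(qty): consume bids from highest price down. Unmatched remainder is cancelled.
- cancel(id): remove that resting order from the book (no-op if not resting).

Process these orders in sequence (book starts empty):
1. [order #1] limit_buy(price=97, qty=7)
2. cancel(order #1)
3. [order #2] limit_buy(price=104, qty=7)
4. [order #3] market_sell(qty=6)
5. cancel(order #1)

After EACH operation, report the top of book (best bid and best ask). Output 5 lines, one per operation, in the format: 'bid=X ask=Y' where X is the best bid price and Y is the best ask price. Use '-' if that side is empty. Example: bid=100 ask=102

Answer: bid=97 ask=-
bid=- ask=-
bid=104 ask=-
bid=104 ask=-
bid=104 ask=-

Derivation:
After op 1 [order #1] limit_buy(price=97, qty=7): fills=none; bids=[#1:7@97] asks=[-]
After op 2 cancel(order #1): fills=none; bids=[-] asks=[-]
After op 3 [order #2] limit_buy(price=104, qty=7): fills=none; bids=[#2:7@104] asks=[-]
After op 4 [order #3] market_sell(qty=6): fills=#2x#3:6@104; bids=[#2:1@104] asks=[-]
After op 5 cancel(order #1): fills=none; bids=[#2:1@104] asks=[-]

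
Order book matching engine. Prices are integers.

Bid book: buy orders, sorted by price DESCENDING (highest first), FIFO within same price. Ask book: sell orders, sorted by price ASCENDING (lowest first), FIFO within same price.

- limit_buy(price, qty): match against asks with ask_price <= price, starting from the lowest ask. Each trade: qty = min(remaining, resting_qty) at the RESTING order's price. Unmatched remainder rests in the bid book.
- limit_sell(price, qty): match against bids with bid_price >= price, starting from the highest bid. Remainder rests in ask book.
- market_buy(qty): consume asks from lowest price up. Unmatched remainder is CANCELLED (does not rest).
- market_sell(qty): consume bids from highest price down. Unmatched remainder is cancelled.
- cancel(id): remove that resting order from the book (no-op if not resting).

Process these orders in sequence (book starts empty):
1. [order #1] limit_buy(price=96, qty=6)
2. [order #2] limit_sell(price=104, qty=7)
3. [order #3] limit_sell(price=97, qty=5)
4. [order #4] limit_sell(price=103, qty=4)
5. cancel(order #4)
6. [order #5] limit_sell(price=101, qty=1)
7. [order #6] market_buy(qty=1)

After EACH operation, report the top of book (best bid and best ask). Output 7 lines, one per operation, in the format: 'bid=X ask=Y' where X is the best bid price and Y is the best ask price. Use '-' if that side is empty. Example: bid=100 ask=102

After op 1 [order #1] limit_buy(price=96, qty=6): fills=none; bids=[#1:6@96] asks=[-]
After op 2 [order #2] limit_sell(price=104, qty=7): fills=none; bids=[#1:6@96] asks=[#2:7@104]
After op 3 [order #3] limit_sell(price=97, qty=5): fills=none; bids=[#1:6@96] asks=[#3:5@97 #2:7@104]
After op 4 [order #4] limit_sell(price=103, qty=4): fills=none; bids=[#1:6@96] asks=[#3:5@97 #4:4@103 #2:7@104]
After op 5 cancel(order #4): fills=none; bids=[#1:6@96] asks=[#3:5@97 #2:7@104]
After op 6 [order #5] limit_sell(price=101, qty=1): fills=none; bids=[#1:6@96] asks=[#3:5@97 #5:1@101 #2:7@104]
After op 7 [order #6] market_buy(qty=1): fills=#6x#3:1@97; bids=[#1:6@96] asks=[#3:4@97 #5:1@101 #2:7@104]

Answer: bid=96 ask=-
bid=96 ask=104
bid=96 ask=97
bid=96 ask=97
bid=96 ask=97
bid=96 ask=97
bid=96 ask=97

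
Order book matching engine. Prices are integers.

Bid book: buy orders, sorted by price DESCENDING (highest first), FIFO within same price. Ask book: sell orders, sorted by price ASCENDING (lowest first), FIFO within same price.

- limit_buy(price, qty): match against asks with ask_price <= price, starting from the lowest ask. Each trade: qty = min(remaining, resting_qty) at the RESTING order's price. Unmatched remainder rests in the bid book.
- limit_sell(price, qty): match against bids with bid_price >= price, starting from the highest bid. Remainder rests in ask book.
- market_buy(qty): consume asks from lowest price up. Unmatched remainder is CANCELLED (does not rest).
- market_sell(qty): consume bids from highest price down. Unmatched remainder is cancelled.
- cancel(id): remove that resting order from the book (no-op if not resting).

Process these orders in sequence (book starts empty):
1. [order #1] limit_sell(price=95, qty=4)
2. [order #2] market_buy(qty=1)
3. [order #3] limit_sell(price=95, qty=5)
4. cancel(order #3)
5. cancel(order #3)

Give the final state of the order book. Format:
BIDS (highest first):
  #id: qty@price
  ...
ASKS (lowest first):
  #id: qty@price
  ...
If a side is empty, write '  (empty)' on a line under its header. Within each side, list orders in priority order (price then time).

Answer: BIDS (highest first):
  (empty)
ASKS (lowest first):
  #1: 3@95

Derivation:
After op 1 [order #1] limit_sell(price=95, qty=4): fills=none; bids=[-] asks=[#1:4@95]
After op 2 [order #2] market_buy(qty=1): fills=#2x#1:1@95; bids=[-] asks=[#1:3@95]
After op 3 [order #3] limit_sell(price=95, qty=5): fills=none; bids=[-] asks=[#1:3@95 #3:5@95]
After op 4 cancel(order #3): fills=none; bids=[-] asks=[#1:3@95]
After op 5 cancel(order #3): fills=none; bids=[-] asks=[#1:3@95]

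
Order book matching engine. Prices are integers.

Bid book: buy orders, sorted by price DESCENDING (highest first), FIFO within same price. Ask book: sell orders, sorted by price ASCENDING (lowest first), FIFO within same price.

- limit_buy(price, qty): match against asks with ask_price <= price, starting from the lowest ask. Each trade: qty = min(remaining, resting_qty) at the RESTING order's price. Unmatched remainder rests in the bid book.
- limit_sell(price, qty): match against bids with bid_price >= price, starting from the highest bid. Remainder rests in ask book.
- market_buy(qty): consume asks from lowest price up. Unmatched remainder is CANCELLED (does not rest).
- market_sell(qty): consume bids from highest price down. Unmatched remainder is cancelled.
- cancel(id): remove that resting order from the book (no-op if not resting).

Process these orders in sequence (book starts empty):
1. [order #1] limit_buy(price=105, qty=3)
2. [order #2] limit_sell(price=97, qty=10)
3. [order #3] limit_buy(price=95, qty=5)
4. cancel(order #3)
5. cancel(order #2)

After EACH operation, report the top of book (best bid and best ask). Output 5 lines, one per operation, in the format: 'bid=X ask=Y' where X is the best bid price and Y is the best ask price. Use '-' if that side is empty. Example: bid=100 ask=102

Answer: bid=105 ask=-
bid=- ask=97
bid=95 ask=97
bid=- ask=97
bid=- ask=-

Derivation:
After op 1 [order #1] limit_buy(price=105, qty=3): fills=none; bids=[#1:3@105] asks=[-]
After op 2 [order #2] limit_sell(price=97, qty=10): fills=#1x#2:3@105; bids=[-] asks=[#2:7@97]
After op 3 [order #3] limit_buy(price=95, qty=5): fills=none; bids=[#3:5@95] asks=[#2:7@97]
After op 4 cancel(order #3): fills=none; bids=[-] asks=[#2:7@97]
After op 5 cancel(order #2): fills=none; bids=[-] asks=[-]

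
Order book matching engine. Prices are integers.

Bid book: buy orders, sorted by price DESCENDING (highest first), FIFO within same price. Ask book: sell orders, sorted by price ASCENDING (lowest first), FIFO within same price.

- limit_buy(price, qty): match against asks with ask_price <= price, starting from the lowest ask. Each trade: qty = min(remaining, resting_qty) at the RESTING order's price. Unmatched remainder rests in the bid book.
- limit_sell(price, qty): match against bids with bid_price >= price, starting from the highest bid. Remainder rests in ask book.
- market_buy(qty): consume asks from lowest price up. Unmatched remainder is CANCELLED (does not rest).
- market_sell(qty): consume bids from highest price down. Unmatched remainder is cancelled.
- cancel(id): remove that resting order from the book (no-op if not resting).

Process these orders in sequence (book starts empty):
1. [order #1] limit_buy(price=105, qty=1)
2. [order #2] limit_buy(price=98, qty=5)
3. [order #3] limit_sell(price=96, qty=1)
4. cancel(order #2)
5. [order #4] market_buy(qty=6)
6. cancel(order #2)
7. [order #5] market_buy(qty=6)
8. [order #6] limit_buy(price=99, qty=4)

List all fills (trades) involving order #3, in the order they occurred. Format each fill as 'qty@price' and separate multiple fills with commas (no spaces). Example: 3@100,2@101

After op 1 [order #1] limit_buy(price=105, qty=1): fills=none; bids=[#1:1@105] asks=[-]
After op 2 [order #2] limit_buy(price=98, qty=5): fills=none; bids=[#1:1@105 #2:5@98] asks=[-]
After op 3 [order #3] limit_sell(price=96, qty=1): fills=#1x#3:1@105; bids=[#2:5@98] asks=[-]
After op 4 cancel(order #2): fills=none; bids=[-] asks=[-]
After op 5 [order #4] market_buy(qty=6): fills=none; bids=[-] asks=[-]
After op 6 cancel(order #2): fills=none; bids=[-] asks=[-]
After op 7 [order #5] market_buy(qty=6): fills=none; bids=[-] asks=[-]
After op 8 [order #6] limit_buy(price=99, qty=4): fills=none; bids=[#6:4@99] asks=[-]

Answer: 1@105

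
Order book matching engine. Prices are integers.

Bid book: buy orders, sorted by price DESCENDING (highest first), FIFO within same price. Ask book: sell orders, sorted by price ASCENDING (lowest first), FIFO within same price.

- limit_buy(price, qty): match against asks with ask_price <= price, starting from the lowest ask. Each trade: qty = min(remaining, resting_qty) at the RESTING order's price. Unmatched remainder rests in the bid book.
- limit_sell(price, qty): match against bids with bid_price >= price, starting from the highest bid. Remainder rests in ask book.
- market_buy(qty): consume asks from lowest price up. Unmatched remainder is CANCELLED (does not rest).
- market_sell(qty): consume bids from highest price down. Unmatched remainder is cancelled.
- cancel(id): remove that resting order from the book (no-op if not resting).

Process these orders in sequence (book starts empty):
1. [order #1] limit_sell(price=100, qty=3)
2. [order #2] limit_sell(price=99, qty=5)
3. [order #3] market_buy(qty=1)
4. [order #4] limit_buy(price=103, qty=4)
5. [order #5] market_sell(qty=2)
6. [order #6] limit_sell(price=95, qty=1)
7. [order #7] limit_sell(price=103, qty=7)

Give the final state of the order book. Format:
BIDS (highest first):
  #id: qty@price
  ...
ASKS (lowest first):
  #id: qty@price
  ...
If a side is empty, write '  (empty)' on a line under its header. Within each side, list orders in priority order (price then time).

After op 1 [order #1] limit_sell(price=100, qty=3): fills=none; bids=[-] asks=[#1:3@100]
After op 2 [order #2] limit_sell(price=99, qty=5): fills=none; bids=[-] asks=[#2:5@99 #1:3@100]
After op 3 [order #3] market_buy(qty=1): fills=#3x#2:1@99; bids=[-] asks=[#2:4@99 #1:3@100]
After op 4 [order #4] limit_buy(price=103, qty=4): fills=#4x#2:4@99; bids=[-] asks=[#1:3@100]
After op 5 [order #5] market_sell(qty=2): fills=none; bids=[-] asks=[#1:3@100]
After op 6 [order #6] limit_sell(price=95, qty=1): fills=none; bids=[-] asks=[#6:1@95 #1:3@100]
After op 7 [order #7] limit_sell(price=103, qty=7): fills=none; bids=[-] asks=[#6:1@95 #1:3@100 #7:7@103]

Answer: BIDS (highest first):
  (empty)
ASKS (lowest first):
  #6: 1@95
  #1: 3@100
  #7: 7@103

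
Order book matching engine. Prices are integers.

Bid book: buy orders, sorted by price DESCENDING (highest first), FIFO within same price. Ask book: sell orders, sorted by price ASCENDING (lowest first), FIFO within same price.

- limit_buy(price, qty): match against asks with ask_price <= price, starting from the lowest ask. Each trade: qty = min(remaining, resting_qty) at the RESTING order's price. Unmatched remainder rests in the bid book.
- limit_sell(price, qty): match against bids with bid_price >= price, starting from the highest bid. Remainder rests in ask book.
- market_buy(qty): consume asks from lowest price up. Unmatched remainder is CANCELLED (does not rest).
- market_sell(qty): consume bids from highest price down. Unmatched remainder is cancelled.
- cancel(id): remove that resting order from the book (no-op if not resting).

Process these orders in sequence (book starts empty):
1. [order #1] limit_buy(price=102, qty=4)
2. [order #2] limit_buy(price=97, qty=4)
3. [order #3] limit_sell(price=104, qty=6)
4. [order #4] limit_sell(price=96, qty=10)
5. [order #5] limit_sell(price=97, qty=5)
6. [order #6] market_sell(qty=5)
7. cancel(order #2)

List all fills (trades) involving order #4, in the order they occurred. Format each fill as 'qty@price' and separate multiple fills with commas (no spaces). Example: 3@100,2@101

After op 1 [order #1] limit_buy(price=102, qty=4): fills=none; bids=[#1:4@102] asks=[-]
After op 2 [order #2] limit_buy(price=97, qty=4): fills=none; bids=[#1:4@102 #2:4@97] asks=[-]
After op 3 [order #3] limit_sell(price=104, qty=6): fills=none; bids=[#1:4@102 #2:4@97] asks=[#3:6@104]
After op 4 [order #4] limit_sell(price=96, qty=10): fills=#1x#4:4@102 #2x#4:4@97; bids=[-] asks=[#4:2@96 #3:6@104]
After op 5 [order #5] limit_sell(price=97, qty=5): fills=none; bids=[-] asks=[#4:2@96 #5:5@97 #3:6@104]
After op 6 [order #6] market_sell(qty=5): fills=none; bids=[-] asks=[#4:2@96 #5:5@97 #3:6@104]
After op 7 cancel(order #2): fills=none; bids=[-] asks=[#4:2@96 #5:5@97 #3:6@104]

Answer: 4@102,4@97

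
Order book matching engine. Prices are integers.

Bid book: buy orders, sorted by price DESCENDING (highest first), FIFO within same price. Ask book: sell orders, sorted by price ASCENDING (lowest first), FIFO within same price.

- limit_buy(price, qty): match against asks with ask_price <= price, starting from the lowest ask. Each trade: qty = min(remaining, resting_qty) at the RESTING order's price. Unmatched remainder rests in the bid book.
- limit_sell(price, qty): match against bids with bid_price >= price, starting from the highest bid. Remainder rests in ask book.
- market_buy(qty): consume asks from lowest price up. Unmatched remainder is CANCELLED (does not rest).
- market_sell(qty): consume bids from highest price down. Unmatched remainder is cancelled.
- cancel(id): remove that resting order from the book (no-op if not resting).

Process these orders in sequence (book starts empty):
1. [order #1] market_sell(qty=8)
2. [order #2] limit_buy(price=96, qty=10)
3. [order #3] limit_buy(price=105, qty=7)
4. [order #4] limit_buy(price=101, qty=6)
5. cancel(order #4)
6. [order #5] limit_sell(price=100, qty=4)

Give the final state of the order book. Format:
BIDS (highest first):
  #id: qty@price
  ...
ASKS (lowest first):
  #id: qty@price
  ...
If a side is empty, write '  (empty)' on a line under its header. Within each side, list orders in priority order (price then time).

Answer: BIDS (highest first):
  #3: 3@105
  #2: 10@96
ASKS (lowest first):
  (empty)

Derivation:
After op 1 [order #1] market_sell(qty=8): fills=none; bids=[-] asks=[-]
After op 2 [order #2] limit_buy(price=96, qty=10): fills=none; bids=[#2:10@96] asks=[-]
After op 3 [order #3] limit_buy(price=105, qty=7): fills=none; bids=[#3:7@105 #2:10@96] asks=[-]
After op 4 [order #4] limit_buy(price=101, qty=6): fills=none; bids=[#3:7@105 #4:6@101 #2:10@96] asks=[-]
After op 5 cancel(order #4): fills=none; bids=[#3:7@105 #2:10@96] asks=[-]
After op 6 [order #5] limit_sell(price=100, qty=4): fills=#3x#5:4@105; bids=[#3:3@105 #2:10@96] asks=[-]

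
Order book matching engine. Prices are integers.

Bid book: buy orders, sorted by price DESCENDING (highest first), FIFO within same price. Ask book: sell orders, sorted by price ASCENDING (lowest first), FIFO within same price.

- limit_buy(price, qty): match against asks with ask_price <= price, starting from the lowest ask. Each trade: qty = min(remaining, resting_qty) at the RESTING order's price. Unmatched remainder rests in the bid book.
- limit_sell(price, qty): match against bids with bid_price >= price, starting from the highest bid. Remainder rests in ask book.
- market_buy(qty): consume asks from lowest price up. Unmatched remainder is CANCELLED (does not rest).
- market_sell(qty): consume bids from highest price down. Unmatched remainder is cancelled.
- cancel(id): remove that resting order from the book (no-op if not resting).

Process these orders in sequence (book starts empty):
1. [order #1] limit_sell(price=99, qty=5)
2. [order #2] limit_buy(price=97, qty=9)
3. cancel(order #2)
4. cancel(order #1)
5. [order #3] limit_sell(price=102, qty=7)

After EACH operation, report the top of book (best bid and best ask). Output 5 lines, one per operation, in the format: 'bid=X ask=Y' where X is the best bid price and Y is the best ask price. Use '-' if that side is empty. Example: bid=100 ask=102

After op 1 [order #1] limit_sell(price=99, qty=5): fills=none; bids=[-] asks=[#1:5@99]
After op 2 [order #2] limit_buy(price=97, qty=9): fills=none; bids=[#2:9@97] asks=[#1:5@99]
After op 3 cancel(order #2): fills=none; bids=[-] asks=[#1:5@99]
After op 4 cancel(order #1): fills=none; bids=[-] asks=[-]
After op 5 [order #3] limit_sell(price=102, qty=7): fills=none; bids=[-] asks=[#3:7@102]

Answer: bid=- ask=99
bid=97 ask=99
bid=- ask=99
bid=- ask=-
bid=- ask=102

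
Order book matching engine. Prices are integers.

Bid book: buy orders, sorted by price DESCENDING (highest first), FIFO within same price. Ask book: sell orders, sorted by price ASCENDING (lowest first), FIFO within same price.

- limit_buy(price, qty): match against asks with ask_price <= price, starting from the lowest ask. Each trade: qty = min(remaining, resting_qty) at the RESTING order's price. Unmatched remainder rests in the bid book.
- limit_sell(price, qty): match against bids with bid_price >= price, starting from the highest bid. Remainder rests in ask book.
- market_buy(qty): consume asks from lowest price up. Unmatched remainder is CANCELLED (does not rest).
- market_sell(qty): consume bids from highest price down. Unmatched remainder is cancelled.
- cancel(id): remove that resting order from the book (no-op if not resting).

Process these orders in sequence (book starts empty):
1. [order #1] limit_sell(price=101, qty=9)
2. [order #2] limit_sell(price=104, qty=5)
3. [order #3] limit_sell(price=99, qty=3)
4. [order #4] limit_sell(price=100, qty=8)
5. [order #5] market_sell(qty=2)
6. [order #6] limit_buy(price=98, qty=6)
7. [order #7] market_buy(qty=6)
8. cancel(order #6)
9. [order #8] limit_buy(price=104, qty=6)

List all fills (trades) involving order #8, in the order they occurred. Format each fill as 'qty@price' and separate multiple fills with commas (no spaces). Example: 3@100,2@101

After op 1 [order #1] limit_sell(price=101, qty=9): fills=none; bids=[-] asks=[#1:9@101]
After op 2 [order #2] limit_sell(price=104, qty=5): fills=none; bids=[-] asks=[#1:9@101 #2:5@104]
After op 3 [order #3] limit_sell(price=99, qty=3): fills=none; bids=[-] asks=[#3:3@99 #1:9@101 #2:5@104]
After op 4 [order #4] limit_sell(price=100, qty=8): fills=none; bids=[-] asks=[#3:3@99 #4:8@100 #1:9@101 #2:5@104]
After op 5 [order #5] market_sell(qty=2): fills=none; bids=[-] asks=[#3:3@99 #4:8@100 #1:9@101 #2:5@104]
After op 6 [order #6] limit_buy(price=98, qty=6): fills=none; bids=[#6:6@98] asks=[#3:3@99 #4:8@100 #1:9@101 #2:5@104]
After op 7 [order #7] market_buy(qty=6): fills=#7x#3:3@99 #7x#4:3@100; bids=[#6:6@98] asks=[#4:5@100 #1:9@101 #2:5@104]
After op 8 cancel(order #6): fills=none; bids=[-] asks=[#4:5@100 #1:9@101 #2:5@104]
After op 9 [order #8] limit_buy(price=104, qty=6): fills=#8x#4:5@100 #8x#1:1@101; bids=[-] asks=[#1:8@101 #2:5@104]

Answer: 5@100,1@101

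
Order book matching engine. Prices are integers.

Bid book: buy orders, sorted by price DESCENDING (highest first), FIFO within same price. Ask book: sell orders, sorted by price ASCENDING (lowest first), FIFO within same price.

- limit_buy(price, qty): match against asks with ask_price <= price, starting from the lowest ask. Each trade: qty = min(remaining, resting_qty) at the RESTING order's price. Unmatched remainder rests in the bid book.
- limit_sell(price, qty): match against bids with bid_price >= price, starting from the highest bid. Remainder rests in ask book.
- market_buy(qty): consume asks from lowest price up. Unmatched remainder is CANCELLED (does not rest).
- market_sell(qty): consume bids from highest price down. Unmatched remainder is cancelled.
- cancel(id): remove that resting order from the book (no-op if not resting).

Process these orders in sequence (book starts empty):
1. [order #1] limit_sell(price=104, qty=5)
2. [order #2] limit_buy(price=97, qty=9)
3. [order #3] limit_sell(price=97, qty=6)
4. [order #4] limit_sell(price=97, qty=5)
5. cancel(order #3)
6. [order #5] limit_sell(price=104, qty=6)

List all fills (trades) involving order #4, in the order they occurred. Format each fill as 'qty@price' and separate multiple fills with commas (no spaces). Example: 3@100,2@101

Answer: 3@97

Derivation:
After op 1 [order #1] limit_sell(price=104, qty=5): fills=none; bids=[-] asks=[#1:5@104]
After op 2 [order #2] limit_buy(price=97, qty=9): fills=none; bids=[#2:9@97] asks=[#1:5@104]
After op 3 [order #3] limit_sell(price=97, qty=6): fills=#2x#3:6@97; bids=[#2:3@97] asks=[#1:5@104]
After op 4 [order #4] limit_sell(price=97, qty=5): fills=#2x#4:3@97; bids=[-] asks=[#4:2@97 #1:5@104]
After op 5 cancel(order #3): fills=none; bids=[-] asks=[#4:2@97 #1:5@104]
After op 6 [order #5] limit_sell(price=104, qty=6): fills=none; bids=[-] asks=[#4:2@97 #1:5@104 #5:6@104]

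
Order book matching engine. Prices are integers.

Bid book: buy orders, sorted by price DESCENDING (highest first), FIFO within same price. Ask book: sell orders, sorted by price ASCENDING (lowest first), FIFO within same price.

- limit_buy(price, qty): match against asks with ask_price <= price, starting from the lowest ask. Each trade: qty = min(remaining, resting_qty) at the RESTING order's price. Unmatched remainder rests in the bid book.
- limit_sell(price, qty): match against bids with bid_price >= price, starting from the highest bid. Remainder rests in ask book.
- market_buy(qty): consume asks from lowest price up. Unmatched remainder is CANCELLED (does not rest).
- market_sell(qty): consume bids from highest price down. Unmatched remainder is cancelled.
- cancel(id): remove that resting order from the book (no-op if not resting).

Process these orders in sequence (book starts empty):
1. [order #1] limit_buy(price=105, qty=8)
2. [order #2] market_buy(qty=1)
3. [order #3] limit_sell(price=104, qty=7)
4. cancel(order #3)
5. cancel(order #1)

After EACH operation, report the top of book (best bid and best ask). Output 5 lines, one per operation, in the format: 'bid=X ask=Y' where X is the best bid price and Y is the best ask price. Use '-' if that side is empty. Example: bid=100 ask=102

After op 1 [order #1] limit_buy(price=105, qty=8): fills=none; bids=[#1:8@105] asks=[-]
After op 2 [order #2] market_buy(qty=1): fills=none; bids=[#1:8@105] asks=[-]
After op 3 [order #3] limit_sell(price=104, qty=7): fills=#1x#3:7@105; bids=[#1:1@105] asks=[-]
After op 4 cancel(order #3): fills=none; bids=[#1:1@105] asks=[-]
After op 5 cancel(order #1): fills=none; bids=[-] asks=[-]

Answer: bid=105 ask=-
bid=105 ask=-
bid=105 ask=-
bid=105 ask=-
bid=- ask=-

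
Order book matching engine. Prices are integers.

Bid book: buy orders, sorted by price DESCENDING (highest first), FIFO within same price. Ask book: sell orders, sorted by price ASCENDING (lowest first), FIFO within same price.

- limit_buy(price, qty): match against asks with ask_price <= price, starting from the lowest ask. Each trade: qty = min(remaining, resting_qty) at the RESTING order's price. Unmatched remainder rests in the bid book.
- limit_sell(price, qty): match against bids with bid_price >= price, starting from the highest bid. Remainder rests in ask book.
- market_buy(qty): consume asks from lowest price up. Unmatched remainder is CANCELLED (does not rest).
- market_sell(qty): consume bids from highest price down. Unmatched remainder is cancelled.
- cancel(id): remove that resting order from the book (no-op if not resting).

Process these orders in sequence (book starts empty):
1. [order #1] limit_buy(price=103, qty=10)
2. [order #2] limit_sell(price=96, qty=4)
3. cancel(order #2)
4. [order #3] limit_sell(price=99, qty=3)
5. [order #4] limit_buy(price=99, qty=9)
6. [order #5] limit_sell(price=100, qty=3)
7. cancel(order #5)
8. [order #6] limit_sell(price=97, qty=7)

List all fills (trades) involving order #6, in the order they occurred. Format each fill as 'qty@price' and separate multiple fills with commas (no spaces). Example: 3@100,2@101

Answer: 7@99

Derivation:
After op 1 [order #1] limit_buy(price=103, qty=10): fills=none; bids=[#1:10@103] asks=[-]
After op 2 [order #2] limit_sell(price=96, qty=4): fills=#1x#2:4@103; bids=[#1:6@103] asks=[-]
After op 3 cancel(order #2): fills=none; bids=[#1:6@103] asks=[-]
After op 4 [order #3] limit_sell(price=99, qty=3): fills=#1x#3:3@103; bids=[#1:3@103] asks=[-]
After op 5 [order #4] limit_buy(price=99, qty=9): fills=none; bids=[#1:3@103 #4:9@99] asks=[-]
After op 6 [order #5] limit_sell(price=100, qty=3): fills=#1x#5:3@103; bids=[#4:9@99] asks=[-]
After op 7 cancel(order #5): fills=none; bids=[#4:9@99] asks=[-]
After op 8 [order #6] limit_sell(price=97, qty=7): fills=#4x#6:7@99; bids=[#4:2@99] asks=[-]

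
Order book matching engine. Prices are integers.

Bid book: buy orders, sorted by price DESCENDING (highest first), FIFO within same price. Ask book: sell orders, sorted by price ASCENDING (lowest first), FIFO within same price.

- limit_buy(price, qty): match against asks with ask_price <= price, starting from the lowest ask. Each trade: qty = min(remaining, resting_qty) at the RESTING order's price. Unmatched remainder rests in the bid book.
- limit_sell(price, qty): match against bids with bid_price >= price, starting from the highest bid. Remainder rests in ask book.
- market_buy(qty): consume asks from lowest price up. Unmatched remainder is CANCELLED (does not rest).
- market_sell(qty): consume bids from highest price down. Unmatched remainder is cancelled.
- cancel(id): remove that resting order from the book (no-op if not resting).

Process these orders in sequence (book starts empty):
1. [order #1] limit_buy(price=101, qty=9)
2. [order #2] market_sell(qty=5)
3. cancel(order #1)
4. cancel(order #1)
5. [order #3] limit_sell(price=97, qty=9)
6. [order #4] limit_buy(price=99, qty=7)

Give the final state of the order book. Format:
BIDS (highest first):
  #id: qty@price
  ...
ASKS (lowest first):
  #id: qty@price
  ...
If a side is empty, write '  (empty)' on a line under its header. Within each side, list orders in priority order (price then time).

After op 1 [order #1] limit_buy(price=101, qty=9): fills=none; bids=[#1:9@101] asks=[-]
After op 2 [order #2] market_sell(qty=5): fills=#1x#2:5@101; bids=[#1:4@101] asks=[-]
After op 3 cancel(order #1): fills=none; bids=[-] asks=[-]
After op 4 cancel(order #1): fills=none; bids=[-] asks=[-]
After op 5 [order #3] limit_sell(price=97, qty=9): fills=none; bids=[-] asks=[#3:9@97]
After op 6 [order #4] limit_buy(price=99, qty=7): fills=#4x#3:7@97; bids=[-] asks=[#3:2@97]

Answer: BIDS (highest first):
  (empty)
ASKS (lowest first):
  #3: 2@97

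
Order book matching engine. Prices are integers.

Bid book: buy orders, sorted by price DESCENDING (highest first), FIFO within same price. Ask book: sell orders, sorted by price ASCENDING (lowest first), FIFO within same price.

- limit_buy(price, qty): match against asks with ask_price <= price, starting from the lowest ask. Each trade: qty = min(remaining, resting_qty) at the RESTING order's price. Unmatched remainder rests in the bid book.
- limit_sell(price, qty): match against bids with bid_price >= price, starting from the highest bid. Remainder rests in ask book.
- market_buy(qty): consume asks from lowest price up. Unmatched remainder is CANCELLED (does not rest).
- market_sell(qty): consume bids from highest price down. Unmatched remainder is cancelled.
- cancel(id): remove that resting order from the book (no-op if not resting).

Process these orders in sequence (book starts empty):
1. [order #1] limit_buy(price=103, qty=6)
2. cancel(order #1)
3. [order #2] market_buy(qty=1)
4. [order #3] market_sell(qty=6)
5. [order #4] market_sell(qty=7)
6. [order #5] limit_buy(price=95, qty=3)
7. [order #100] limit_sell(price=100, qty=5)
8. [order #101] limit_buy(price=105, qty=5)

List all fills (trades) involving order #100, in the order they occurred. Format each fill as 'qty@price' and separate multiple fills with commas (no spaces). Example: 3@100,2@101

After op 1 [order #1] limit_buy(price=103, qty=6): fills=none; bids=[#1:6@103] asks=[-]
After op 2 cancel(order #1): fills=none; bids=[-] asks=[-]
After op 3 [order #2] market_buy(qty=1): fills=none; bids=[-] asks=[-]
After op 4 [order #3] market_sell(qty=6): fills=none; bids=[-] asks=[-]
After op 5 [order #4] market_sell(qty=7): fills=none; bids=[-] asks=[-]
After op 6 [order #5] limit_buy(price=95, qty=3): fills=none; bids=[#5:3@95] asks=[-]
After op 7 [order #100] limit_sell(price=100, qty=5): fills=none; bids=[#5:3@95] asks=[#100:5@100]
After op 8 [order #101] limit_buy(price=105, qty=5): fills=#101x#100:5@100; bids=[#5:3@95] asks=[-]

Answer: 5@100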